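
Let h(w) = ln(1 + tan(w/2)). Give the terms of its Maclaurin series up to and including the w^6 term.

Compose series: expand the inner function first, then feed it into the outer expansion.
h(0) = 0
h′(0) = 1/2
h′′(0) = -1/4
h′′′(0) = 1/2
h^(4)(0) = -7/8
h^(5)(0) = 5/2
h^(6)(0) = -31/4

-31*w^6/2880 + w^5/48 - 7*w^4/192 + w^3/12 - w^2/8 + w/2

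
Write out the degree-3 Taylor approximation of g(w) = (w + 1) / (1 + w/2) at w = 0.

Distribute the polynomial across the series and collect like powers.
[w^0] = 1;  [w^1] = 1/2;  [w^2] = -1/4;  [w^3] = 1/8.

w^3/8 - w^2/4 + w/2 + 1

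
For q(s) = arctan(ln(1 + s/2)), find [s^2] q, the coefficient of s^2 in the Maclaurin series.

-1/8

Plug the Maclaurin series of the inner function into that of the outer and collect terms.
q(0) = 0
q′(0) = 1/2
q′′(0) = -1/4
So c_2 = q′′(0)/2! = -1/8.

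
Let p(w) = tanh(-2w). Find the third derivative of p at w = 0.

Use the known series and substitute for the argument.
From the series, [w^3] p = 8/3; multiply by 3! = 6 to get 16.

16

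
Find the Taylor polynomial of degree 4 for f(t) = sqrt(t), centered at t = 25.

Compute the successive derivatives at the expansion point and divide by k!.

-(t - 25)^4/2000000 + (t - 25)^3/50000 - (t - 25)^2/1000 + (t - 25)/10 + 5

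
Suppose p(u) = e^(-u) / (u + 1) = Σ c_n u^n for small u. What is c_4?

Expand 1/(denominator) as a geometric series and multiply by the numerator's series.
p(0) = 1
p′(0) = -2
p′′(0) = 5
p′′′(0) = -16
p^(4)(0) = 65

65/24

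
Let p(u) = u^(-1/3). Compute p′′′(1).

Apply the Taylor formula c_k = f^(k)(a)/k!.
From the series, [(u - 1)^3] p = -14/81; multiply by 3! = 6 to get -28/27.

-28/27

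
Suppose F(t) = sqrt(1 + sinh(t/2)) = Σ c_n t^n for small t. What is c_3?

Compose series: expand the inner function first, then feed it into the outer expansion.

7/384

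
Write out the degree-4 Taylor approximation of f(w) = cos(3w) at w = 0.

27*w^4/8 - 9*w^2/2 + 1

Differentiate repeatedly and evaluate at the center.
f(0) = 1
f′(0) = 0
f′′(0) = -9
f′′′(0) = 0
f^(4)(0) = 81
Dividing each by k! gives the coefficients c_0, ..., c_4.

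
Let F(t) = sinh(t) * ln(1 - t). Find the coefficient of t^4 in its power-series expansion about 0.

Expand each factor separately, then convolve coefficients.

-1/2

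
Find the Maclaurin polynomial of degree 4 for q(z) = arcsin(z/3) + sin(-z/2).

35*z^3/1296 - z/6

Combine the two series term by term.
q(0) = 0
q′(0) = -1/6
q′′(0) = 0
q′′′(0) = 35/216
q^(4)(0) = 0
Dividing each by k! gives the coefficients c_0, ..., c_4.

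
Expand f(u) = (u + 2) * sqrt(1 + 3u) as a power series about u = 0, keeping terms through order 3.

Distribute the polynomial across the series and collect like powers.
f(0) = 2
f′(0) = 4
f′′(0) = -3/2
f′′′(0) = 27/2

9*u^3/4 - 3*u^2/4 + 4*u + 2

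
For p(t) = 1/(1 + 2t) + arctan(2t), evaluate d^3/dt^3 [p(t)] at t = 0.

-64

Expand each term separately and add.
The coefficient of t^3 in the expansion is -32/3, so p′′′(0) = 3! * (-32/3) = -64.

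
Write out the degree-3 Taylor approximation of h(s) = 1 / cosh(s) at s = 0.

Write the quotient as an unknown series and match coefficients against numerator = denominator · series.
[s^0] = 1;  [s^1] = 0;  [s^2] = -1/2;  [s^3] = 0.

1 - s^2/2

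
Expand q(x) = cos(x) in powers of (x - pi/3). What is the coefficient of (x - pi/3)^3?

sqrt(3)/12

q(pi/3) = 1/2
q′(pi/3) = -sqrt(3)/2
q′′(pi/3) = -1/2
q′′′(pi/3) = sqrt(3)/2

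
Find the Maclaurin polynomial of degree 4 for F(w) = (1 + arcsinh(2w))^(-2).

64*w^4 - 88*w^3/3 + 12*w^2 - 4*w + 1

Let u equal the inner series; expand the outer function in u and truncate.
F(0) = 1
F′(0) = -4
F′′(0) = 24
F′′′(0) = -176
F^(4)(0) = 1536
The Taylor polynomial is Σ F^(k)(0)/k! · w^k.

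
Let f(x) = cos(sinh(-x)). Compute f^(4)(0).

-3

Compose series: expand the inner function first, then feed it into the outer expansion.
The coefficient of x^4 in the expansion is -1/8, so f^(4)(0) = 4! * (-1/8) = -3.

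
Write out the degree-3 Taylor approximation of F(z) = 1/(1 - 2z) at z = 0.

Apply the Taylor formula c_k = f^(k)(a)/k!.
F(0) = 1
F′(0) = 2
F′′(0) = 8
F′′′(0) = 48
The Taylor polynomial is Σ F^(k)(0)/k! · z^k.

8*z^3 + 4*z^2 + 2*z + 1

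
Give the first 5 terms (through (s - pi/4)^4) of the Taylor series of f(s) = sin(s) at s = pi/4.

sqrt(2)*(s - pi/4)^4/48 - sqrt(2)*(s - pi/4)^3/12 - sqrt(2)*(s - pi/4)^2/4 + sqrt(2)*(s - pi/4)/2 + sqrt(2)/2

f(pi/4) = sqrt(2)/2
f′(pi/4) = sqrt(2)/2
f′′(pi/4) = -sqrt(2)/2
f′′′(pi/4) = -sqrt(2)/2
f^(4)(pi/4) = sqrt(2)/2
The Taylor polynomial is Σ f^(k)(pi/4)/k! · (s - pi/4)^k.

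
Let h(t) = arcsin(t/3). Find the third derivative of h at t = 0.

From the series, [t^3] h = 1/162; multiply by 3! = 6 to get 1/27.

1/27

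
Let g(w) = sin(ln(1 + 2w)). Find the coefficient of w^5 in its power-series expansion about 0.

-8/3

Let u equal the inner series; expand the outer function in u and truncate.
[w^0] = 0;  [w^1] = 2;  [w^2] = -2;  [w^3] = 4/3;  [w^4] = 0;  [w^5] = -8/3.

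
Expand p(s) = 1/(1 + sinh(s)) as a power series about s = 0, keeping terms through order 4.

Let u equal the inner series; expand the outer function in u and truncate.
[s^0] = 1;  [s^1] = -1;  [s^2] = 1;  [s^3] = -7/6;  [s^4] = 4/3.

4*s^4/3 - 7*s^3/6 + s^2 - s + 1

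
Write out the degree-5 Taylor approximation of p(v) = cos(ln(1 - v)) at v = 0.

-v^5/3 - 5*v^4/12 - v^3/2 - v^2/2 + 1

Plug the Maclaurin series of the inner function into that of the outer and collect terms.
p(0) = 1
p′(0) = 0
p′′(0) = -1
p′′′(0) = -3
p^(4)(0) = -10
p^(5)(0) = -40
Dividing each by k! gives the coefficients c_0, ..., c_5.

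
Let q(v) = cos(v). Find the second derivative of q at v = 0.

-1

Apply the Taylor formula c_k = f^(k)(a)/k!.
The coefficient of v^2 in the expansion is -1/2, so q′′(0) = 2! * (-1/2) = -1.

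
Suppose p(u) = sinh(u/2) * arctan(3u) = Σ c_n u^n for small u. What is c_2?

Take the Cauchy product of the two expansions.
[u^0] = 0;  [u^1] = 0;  [u^2] = 3/2.

3/2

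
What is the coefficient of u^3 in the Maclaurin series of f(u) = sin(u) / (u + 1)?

5/6

Multiply the numerator's expansion by the denominator's geometric series.
f(0) = 0
f′(0) = 1
f′′(0) = -2
f′′′(0) = 5
Then c_k = f^(k)(0)/k! gives each Taylor coefficient.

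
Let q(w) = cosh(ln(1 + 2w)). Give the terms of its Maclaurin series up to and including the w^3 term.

-4*w^3 + 2*w^2 + 1

Plug the Maclaurin series of the inner function into that of the outer and collect terms.
q(0) = 1
q′(0) = 0
q′′(0) = 4
q′′′(0) = -24
Then c_k = q^(k)(0)/k! gives each Taylor coefficient.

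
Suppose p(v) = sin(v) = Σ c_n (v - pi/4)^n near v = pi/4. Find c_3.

-sqrt(2)/12

Differentiate repeatedly and evaluate at the center.
p(pi/4) = sqrt(2)/2
p′(pi/4) = sqrt(2)/2
p′′(pi/4) = -sqrt(2)/2
p′′′(pi/4) = -sqrt(2)/2
So c_3 = p′′′(pi/4)/3! = -sqrt(2)/12.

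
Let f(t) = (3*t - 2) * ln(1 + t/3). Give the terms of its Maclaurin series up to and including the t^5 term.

Multiply each power in the prefactor through the base expansion.
f(0) = 0
f′(0) = -2/3
f′′(0) = 20/9
f′′′(0) = -31/27
f^(4)(0) = 28/27
f^(5)(0) = -106/81
Then c_k = f^(k)(0)/k! gives each Taylor coefficient.

-53*t^5/4860 + 7*t^4/162 - 31*t^3/162 + 10*t^2/9 - 2*t/3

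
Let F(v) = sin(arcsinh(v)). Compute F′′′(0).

Compose series: expand the inner function first, then feed it into the outer expansion.
The coefficient of v^3 in the expansion is -1/3, so F′′′(0) = 3! * (-1/3) = -2.

-2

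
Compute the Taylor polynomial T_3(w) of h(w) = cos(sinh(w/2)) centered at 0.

1 - w^2/8

Compose series: expand the inner function first, then feed it into the outer expansion.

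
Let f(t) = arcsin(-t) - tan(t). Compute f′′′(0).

Expand each term separately and add.
The coefficient of t^3 in the expansion is -1/2, so f′′′(0) = 3! * (-1/2) = -3.

-3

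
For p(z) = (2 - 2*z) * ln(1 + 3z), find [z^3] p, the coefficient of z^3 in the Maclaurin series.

Multiply each power in the prefactor through the base expansion.
p(0) = 0
p′(0) = 6
p′′(0) = -30
p′′′(0) = 162

27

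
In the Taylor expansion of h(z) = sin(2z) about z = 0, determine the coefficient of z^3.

[z^0] = 0;  [z^1] = 2;  [z^2] = 0;  [z^3] = -4/3.
So c_3 = h′′′(0)/3! = -4/3.

-4/3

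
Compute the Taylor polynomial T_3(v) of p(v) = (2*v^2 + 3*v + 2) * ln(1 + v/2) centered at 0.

17*v^3/24 + 5*v^2/4 + v

Multiply each power in the prefactor through the base expansion.
p(0) = 0
p′(0) = 1
p′′(0) = 5/2
p′′′(0) = 17/4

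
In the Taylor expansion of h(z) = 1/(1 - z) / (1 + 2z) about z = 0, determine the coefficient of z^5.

Multiply the two series term by term and collect like powers.
h(0) = 1
h′(0) = -1
h′′(0) = 6
h′′′(0) = -30
h^(4)(0) = 264
h^(5)(0) = -2520
So c_5 = h^(5)(0)/5! = -21.

-21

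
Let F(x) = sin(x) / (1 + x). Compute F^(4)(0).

Take the Cauchy product of the two expansions.
From the series, [x^4] F = -5/6; multiply by 4! = 24 to get -20.

-20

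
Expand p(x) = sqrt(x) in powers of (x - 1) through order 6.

-21*(x - 1)^6/1024 + 7*(x - 1)^5/256 - 5*(x - 1)^4/128 + (x - 1)^3/16 - (x - 1)^2/8 + (x - 1)/2 + 1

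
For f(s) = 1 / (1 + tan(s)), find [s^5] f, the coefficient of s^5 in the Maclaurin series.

Write 1/(1+u) = 1 - u + u^2 - u^3 + ... and substitute the series for u.
f(0) = 1
f′(0) = -1
f′′(0) = 2
f′′′(0) = -8
f^(4)(0) = 40
f^(5)(0) = -256
The Taylor polynomial is Σ f^(k)(0)/k! · s^k.

-32/15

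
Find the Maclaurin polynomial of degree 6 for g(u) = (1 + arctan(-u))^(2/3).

Plug the Maclaurin series of the inner function into that of the outer and collect terms.
g(0) = 1
g′(0) = -2/3
g′′(0) = -2/9
g′′′(0) = 28/27
g^(4)(0) = 88/81
g^(5)(0) = -3008/243
g^(6)(0) = -16928/729
The Taylor polynomial is Σ g^(k)(0)/k! · u^k.

-1058*u^6/32805 - 376*u^5/3645 + 11*u^4/243 + 14*u^3/81 - u^2/9 - 2*u/3 + 1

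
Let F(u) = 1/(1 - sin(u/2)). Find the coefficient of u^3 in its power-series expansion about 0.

Substitute the inner expansion into the outer series and collect powers.
F(0) = 1
F′(0) = 1/2
F′′(0) = 1/2
F′′′(0) = 5/8

5/48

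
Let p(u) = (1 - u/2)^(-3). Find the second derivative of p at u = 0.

Apply the Taylor formula c_k = f^(k)(a)/k!.
The coefficient of u^2 in the expansion is 3/2, so p′′(0) = 2! * (3/2) = 3.

3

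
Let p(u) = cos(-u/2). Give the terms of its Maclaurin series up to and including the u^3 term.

1 - u^2/8

p(0) = 1
p′(0) = 0
p′′(0) = -1/4
p′′′(0) = 0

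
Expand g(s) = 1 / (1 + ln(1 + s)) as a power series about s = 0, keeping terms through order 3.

-7*s^3/3 + 3*s^2/2 - s + 1

Use the geometric series for the reciprocal, then substitute.
g(0) = 1
g′(0) = -1
g′′(0) = 3
g′′′(0) = -14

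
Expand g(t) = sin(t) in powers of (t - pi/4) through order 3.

-sqrt(2)*(t - pi/4)^3/12 - sqrt(2)*(t - pi/4)^2/4 + sqrt(2)*(t - pi/4)/2 + sqrt(2)/2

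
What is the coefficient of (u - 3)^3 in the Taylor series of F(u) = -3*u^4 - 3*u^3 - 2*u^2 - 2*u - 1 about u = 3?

F(3) = -349
F′(3) = -419
F′′(3) = -382
F′′′(3) = -234
So c_3 = F′′′(3)/3! = -39.

-39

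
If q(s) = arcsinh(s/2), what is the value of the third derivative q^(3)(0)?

Compute the successive derivatives at the expansion point and divide by k!.
The coefficient of s^3 in the expansion is -1/48, so q′′′(0) = 3! * (-1/48) = -1/8.

-1/8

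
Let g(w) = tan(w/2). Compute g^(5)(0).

1/2

Differentiate repeatedly and evaluate at the center.
The coefficient of w^5 in the expansion is 1/240, so g^(5)(0) = 5! * (1/240) = 1/2.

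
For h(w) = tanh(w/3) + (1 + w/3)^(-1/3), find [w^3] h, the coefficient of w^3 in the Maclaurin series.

-41/2187

Add the two expansions coefficient-wise.
h(0) = 1
h′(0) = 2/9
h′′(0) = 4/81
h′′′(0) = -82/729
Dividing each by k! gives the coefficients c_0, ..., c_3.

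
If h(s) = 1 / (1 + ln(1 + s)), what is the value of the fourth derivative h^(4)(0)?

Use the geometric series for the reciprocal, then substitute.
From the series, [s^4] h = 11/3; multiply by 4! = 24 to get 88.

88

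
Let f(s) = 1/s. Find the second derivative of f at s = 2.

The coefficient of (s - 2)^2 in the expansion is 1/8, so f′′(2) = 2! * (1/8) = 1/4.

1/4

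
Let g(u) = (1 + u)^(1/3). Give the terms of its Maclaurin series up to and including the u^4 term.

g(0) = 1
g′(0) = 1/3
g′′(0) = -2/9
g′′′(0) = 10/27
g^(4)(0) = -80/81

-10*u^4/243 + 5*u^3/81 - u^2/9 + u/3 + 1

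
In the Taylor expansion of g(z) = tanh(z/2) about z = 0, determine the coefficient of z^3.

-1/24

g(0) = 0
g′(0) = 1/2
g′′(0) = 0
g′′′(0) = -1/4
The Taylor polynomial is Σ g^(k)(0)/k! · z^k.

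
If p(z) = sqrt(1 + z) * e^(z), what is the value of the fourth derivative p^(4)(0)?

Expand each factor separately, then convolve coefficients.
From the series, [z^4] p = 11/128; multiply by 4! = 24 to get 33/16.

33/16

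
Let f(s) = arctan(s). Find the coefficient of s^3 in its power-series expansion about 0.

Differentiate repeatedly and evaluate at the center.
[s^0] = 0;  [s^1] = 1;  [s^2] = 0;  [s^3] = -1/3.
So c_3 = f′′′(0)/3! = -1/3.

-1/3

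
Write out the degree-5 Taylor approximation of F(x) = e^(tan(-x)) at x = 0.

Let u equal the inner series; expand the outer function in u and truncate.
F(0) = 1
F′(0) = -1
F′′(0) = 1
F′′′(0) = -3
F^(4)(0) = 9
F^(5)(0) = -37

-37*x^5/120 + 3*x^4/8 - x^3/2 + x^2/2 - x + 1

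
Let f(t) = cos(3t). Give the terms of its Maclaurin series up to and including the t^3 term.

1 - 9*t^2/2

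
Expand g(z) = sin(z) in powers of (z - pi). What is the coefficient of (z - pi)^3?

1/6

[(z - pi)^0] = 0;  [(z - pi)^1] = -1;  [(z - pi)^2] = 0;  [(z - pi)^3] = 1/6.
So c_3 = g′′′(pi)/3! = 1/6.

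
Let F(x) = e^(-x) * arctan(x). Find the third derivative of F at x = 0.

1

Expand each factor separately, then convolve coefficients.
The coefficient of x^3 in the expansion is 1/6, so F′′′(0) = 3! * (1/6) = 1.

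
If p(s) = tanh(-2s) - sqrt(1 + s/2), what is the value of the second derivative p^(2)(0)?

1/16

Add the two expansions coefficient-wise.
From the series, [s^2] p = 1/32; multiply by 2! = 2 to get 1/16.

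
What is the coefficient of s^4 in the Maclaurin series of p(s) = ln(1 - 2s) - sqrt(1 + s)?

-507/128

Combine the two series term by term.
p(0) = -1
p′(0) = -5/2
p′′(0) = -15/4
p′′′(0) = -131/8
p^(4)(0) = -1521/16
So c_4 = p^(4)(0)/4! = -507/128.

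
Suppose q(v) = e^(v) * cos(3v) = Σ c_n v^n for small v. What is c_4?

7/6

Expand each factor separately, then convolve coefficients.
q(0) = 1
q′(0) = 1
q′′(0) = -8
q′′′(0) = -26
q^(4)(0) = 28
So c_4 = q^(4)(0)/4! = 7/6.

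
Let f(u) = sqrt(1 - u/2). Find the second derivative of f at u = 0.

Differentiate repeatedly and evaluate at the center.
The coefficient of u^2 in the expansion is -1/32, so f′′(0) = 2! * (-1/32) = -1/16.

-1/16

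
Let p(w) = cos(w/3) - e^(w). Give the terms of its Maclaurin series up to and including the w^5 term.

-w^5/120 - 10*w^4/243 - w^3/6 - 5*w^2/9 - w

Combine the two series term by term.
[w^0] = 0;  [w^1] = -1;  [w^2] = -5/9;  [w^3] = -1/6;  [w^4] = -10/243;  [w^5] = -1/120.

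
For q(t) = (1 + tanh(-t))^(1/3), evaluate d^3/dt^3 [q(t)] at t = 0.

Let u equal the inner series; expand the outer function in u and truncate.
The coefficient of t^3 in the expansion is 4/81, so q′′′(0) = 3! * (4/81) = 8/27.

8/27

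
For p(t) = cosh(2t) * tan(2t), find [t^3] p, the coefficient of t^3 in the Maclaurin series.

Multiply the two series term by term and collect like powers.
So c_3 = p′′′(0)/3! = 20/3.

20/3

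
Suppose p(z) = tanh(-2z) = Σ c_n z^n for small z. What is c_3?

[z^0] = 0;  [z^1] = -2;  [z^2] = 0;  [z^3] = 8/3.

8/3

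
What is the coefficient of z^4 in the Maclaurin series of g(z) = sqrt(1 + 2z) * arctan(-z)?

-1/6

Take the Cauchy product of the two expansions.
g(0) = 0
g′(0) = -1
g′′(0) = -2
g′′′(0) = 5
g^(4)(0) = -4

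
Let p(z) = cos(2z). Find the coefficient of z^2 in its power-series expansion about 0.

-2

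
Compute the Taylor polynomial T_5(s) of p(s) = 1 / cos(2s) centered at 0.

Divide the numerator series by the denominator series (power-series long division).
p(0) = 1
p′(0) = 0
p′′(0) = 4
p′′′(0) = 0
p^(4)(0) = 80
p^(5)(0) = 0

10*s^4/3 + 2*s^2 + 1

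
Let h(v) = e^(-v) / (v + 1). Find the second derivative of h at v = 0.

5

Use 1/(1 - r) = Σ r^k on the denominator, then take the Cauchy product.
The coefficient of v^2 in the expansion is 5/2, so h′′(0) = 2! * (5/2) = 5.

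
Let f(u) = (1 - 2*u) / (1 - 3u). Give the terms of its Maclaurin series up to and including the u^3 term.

Distribute the polynomial across the series and collect like powers.
[u^0] = 1;  [u^1] = 1;  [u^2] = 3;  [u^3] = 9.

9*u^3 + 3*u^2 + u + 1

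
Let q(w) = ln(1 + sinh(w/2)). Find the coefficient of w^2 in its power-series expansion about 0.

-1/8

Compose series: expand the inner function first, then feed it into the outer expansion.
q(0) = 0
q′(0) = 1/2
q′′(0) = -1/4
So c_2 = q′′(0)/2! = -1/8.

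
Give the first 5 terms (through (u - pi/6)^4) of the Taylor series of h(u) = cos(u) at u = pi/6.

h(pi/6) = sqrt(3)/2
h′(pi/6) = -1/2
h′′(pi/6) = -sqrt(3)/2
h′′′(pi/6) = 1/2
h^(4)(pi/6) = sqrt(3)/2

sqrt(3)*(u - pi/6)^4/48 + (u - pi/6)^3/12 - sqrt(3)*(u - pi/6)^2/4 - (u - pi/6)/2 + sqrt(3)/2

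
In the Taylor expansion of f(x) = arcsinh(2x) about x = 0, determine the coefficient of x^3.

-4/3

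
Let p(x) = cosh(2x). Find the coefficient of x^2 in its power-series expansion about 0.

2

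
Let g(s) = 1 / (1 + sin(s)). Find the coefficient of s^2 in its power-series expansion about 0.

Use the geometric series for the reciprocal, then substitute.
g(0) = 1
g′(0) = -1
g′′(0) = 2

1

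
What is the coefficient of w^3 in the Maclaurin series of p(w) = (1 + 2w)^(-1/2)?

Use the known series and substitute for the argument.
p(0) = 1
p′(0) = -1
p′′(0) = 3
p′′′(0) = -15
Then c_k = p^(k)(0)/k! gives each Taylor coefficient.

-5/2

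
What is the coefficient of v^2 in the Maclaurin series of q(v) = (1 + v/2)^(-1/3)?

Apply the Taylor formula c_k = f^(k)(a)/k!.
q(0) = 1
q′(0) = -1/6
q′′(0) = 1/9
The Taylor polynomial is Σ q^(k)(0)/k! · v^k.

1/18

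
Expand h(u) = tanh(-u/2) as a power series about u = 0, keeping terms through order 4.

u^3/24 - u/2

[u^0] = 0;  [u^1] = -1/2;  [u^2] = 0;  [u^3] = 1/24;  [u^4] = 0.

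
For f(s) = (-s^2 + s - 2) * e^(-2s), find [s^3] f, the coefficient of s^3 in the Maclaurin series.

20/3

Shift and add copies of the series according to the polynomial's terms.
f(0) = -2
f′(0) = 5
f′′(0) = -14
f′′′(0) = 40
So c_3 = f′′′(0)/3! = 20/3.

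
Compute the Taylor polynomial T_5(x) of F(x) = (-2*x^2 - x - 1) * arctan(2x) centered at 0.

Multiply each power in the prefactor through the base expansion.
F(0) = 0
F′(0) = -2
F′′(0) = -4
F′′′(0) = -8
F^(4)(0) = 64
F^(5)(0) = -128

-16*x^5/15 + 8*x^4/3 - 4*x^3/3 - 2*x^2 - 2*x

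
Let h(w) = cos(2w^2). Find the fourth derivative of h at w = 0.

The coefficient of w^4 in the expansion is -2, so h^(4)(0) = 4! * (-2) = -48.

-48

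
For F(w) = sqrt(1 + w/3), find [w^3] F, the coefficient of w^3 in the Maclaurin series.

1/432

F(0) = 1
F′(0) = 1/6
F′′(0) = -1/36
F′′′(0) = 1/72
Then c_k = F^(k)(0)/k! gives each Taylor coefficient.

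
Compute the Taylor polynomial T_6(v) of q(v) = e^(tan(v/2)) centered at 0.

Compose series: expand the inner function first, then feed it into the outer expansion.
q(0) = 1
q′(0) = 1/2
q′′(0) = 1/4
q′′′(0) = 3/8
q^(4)(0) = 9/16
q^(5)(0) = 37/32
q^(6)(0) = 177/64

59*v^6/15360 + 37*v^5/3840 + 3*v^4/128 + v^3/16 + v^2/8 + v/2 + 1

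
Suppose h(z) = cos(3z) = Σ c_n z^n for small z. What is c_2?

h(0) = 1
h′(0) = 0
h′′(0) = -9

-9/2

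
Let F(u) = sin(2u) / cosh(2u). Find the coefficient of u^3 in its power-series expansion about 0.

Divide the numerator series by the denominator series (power-series long division).
F(0) = 0
F′(0) = 2
F′′(0) = 0
F′′′(0) = -32
So c_3 = F′′′(0)/3! = -16/3.

-16/3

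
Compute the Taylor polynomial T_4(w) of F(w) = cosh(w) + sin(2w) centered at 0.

Expand each term separately and add.
[w^0] = 1;  [w^1] = 2;  [w^2] = 1/2;  [w^3] = -4/3;  [w^4] = 1/24.

w^4/24 - 4*w^3/3 + w^2/2 + 2*w + 1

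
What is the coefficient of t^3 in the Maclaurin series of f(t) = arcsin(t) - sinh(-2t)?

3/2

Combine the two series term by term.
f(0) = 0
f′(0) = 3
f′′(0) = 0
f′′′(0) = 9
So c_3 = f′′′(0)/3! = 3/2.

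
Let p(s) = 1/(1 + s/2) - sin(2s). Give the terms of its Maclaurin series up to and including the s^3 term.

29*s^3/24 + s^2/4 - 5*s/2 + 1

Expand each term separately and add.
p(0) = 1
p′(0) = -5/2
p′′(0) = 1/2
p′′′(0) = 29/4
The Taylor polynomial is Σ p^(k)(0)/k! · s^k.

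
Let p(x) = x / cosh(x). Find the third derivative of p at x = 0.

Divide the numerator series by the denominator series (power-series long division).
The coefficient of x^3 in the expansion is -1/2, so p′′′(0) = 3! * (-1/2) = -3.

-3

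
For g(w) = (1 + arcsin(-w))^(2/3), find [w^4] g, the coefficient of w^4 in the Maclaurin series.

-16/243

Compose series: expand the inner function first, then feed it into the outer expansion.
g(0) = 1
g′(0) = -2/3
g′′(0) = -2/9
g′′′(0) = -26/27
g^(4)(0) = -128/81
Dividing each by k! gives the coefficients c_0, ..., c_4.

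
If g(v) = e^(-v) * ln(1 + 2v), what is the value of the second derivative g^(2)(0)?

-8

Write out both Maclaurin series and multiply, keeping only the needed powers.
From the series, [v^2] g = -4; multiply by 2! = 2 to get -8.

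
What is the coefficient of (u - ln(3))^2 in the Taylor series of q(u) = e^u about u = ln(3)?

q(ln(3)) = 3
q′(ln(3)) = 3
q′′(ln(3)) = 3
So c_2 = q′′(ln(3))/2! = 3/2.

3/2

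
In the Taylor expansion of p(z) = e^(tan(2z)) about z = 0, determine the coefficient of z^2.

2

Substitute the inner expansion into the outer series and collect powers.
p(0) = 1
p′(0) = 2
p′′(0) = 4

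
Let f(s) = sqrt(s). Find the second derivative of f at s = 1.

-1/4

The coefficient of (s - 1)^2 in the expansion is -1/8, so f′′(1) = 2! * (-1/8) = -1/4.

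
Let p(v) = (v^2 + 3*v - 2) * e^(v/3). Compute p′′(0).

34/9

Multiply each power in the prefactor through the base expansion.
From the series, [v^2] p = 17/9; multiply by 2! = 2 to get 34/9.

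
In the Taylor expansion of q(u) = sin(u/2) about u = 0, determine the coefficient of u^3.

q(0) = 0
q′(0) = 1/2
q′′(0) = 0
q′′′(0) = -1/8

-1/48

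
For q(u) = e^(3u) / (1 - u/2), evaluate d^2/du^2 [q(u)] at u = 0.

25/2

Write out both Maclaurin series and multiply, keeping only the needed powers.
The coefficient of u^2 in the expansion is 25/4, so q′′(0) = 2! * (25/4) = 25/2.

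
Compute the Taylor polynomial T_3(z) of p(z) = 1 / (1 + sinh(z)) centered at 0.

-7*z^3/6 + z^2 - z + 1

Write 1/(1+u) = 1 - u + u^2 - u^3 + ... and substitute the series for u.
[z^0] = 1;  [z^1] = -1;  [z^2] = 1;  [z^3] = -7/6.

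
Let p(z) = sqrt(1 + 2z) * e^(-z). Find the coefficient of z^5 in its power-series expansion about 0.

28/15

Write out both Maclaurin series and multiply, keeping only the needed powers.
p(0) = 1
p′(0) = 0
p′′(0) = -2
p′′′(0) = 8
p^(4)(0) = -36
p^(5)(0) = 224
So c_5 = p^(5)(0)/5! = 28/15.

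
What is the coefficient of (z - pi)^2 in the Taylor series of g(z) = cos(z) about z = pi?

[(z - pi)^0] = -1;  [(z - pi)^1] = 0;  [(z - pi)^2] = 1/2.

1/2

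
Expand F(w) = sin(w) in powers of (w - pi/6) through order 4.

(w - pi/6)^4/48 - sqrt(3)*(w - pi/6)^3/12 - (w - pi/6)^2/4 + sqrt(3)*(w - pi/6)/2 + 1/2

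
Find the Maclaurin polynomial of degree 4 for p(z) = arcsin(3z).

[z^0] = 0;  [z^1] = 3;  [z^2] = 0;  [z^3] = 9/2;  [z^4] = 0.

9*z^3/2 + 3*z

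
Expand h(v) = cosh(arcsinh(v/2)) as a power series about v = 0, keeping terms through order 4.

Let u equal the inner series; expand the outer function in u and truncate.
h(0) = 1
h′(0) = 0
h′′(0) = 1/4
h′′′(0) = 0
h^(4)(0) = -3/16
The Taylor polynomial is Σ h^(k)(0)/k! · v^k.

-v^4/128 + v^2/8 + 1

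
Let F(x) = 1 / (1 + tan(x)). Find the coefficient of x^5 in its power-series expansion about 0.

Expand as Σ (-1)^k u^k with u equal to the inner function's series.
F(0) = 1
F′(0) = -1
F′′(0) = 2
F′′′(0) = -8
F^(4)(0) = 40
F^(5)(0) = -256
The Taylor polynomial is Σ F^(k)(0)/k! · x^k.

-32/15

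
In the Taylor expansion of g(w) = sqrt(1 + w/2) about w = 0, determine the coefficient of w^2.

[w^0] = 1;  [w^1] = 1/4;  [w^2] = -1/32.

-1/32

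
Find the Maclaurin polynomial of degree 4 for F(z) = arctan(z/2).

-z^3/24 + z/2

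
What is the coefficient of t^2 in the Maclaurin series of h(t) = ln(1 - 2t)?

Use the known series and substitute for the argument.
[t^0] = 0;  [t^1] = -2;  [t^2] = -2.

-2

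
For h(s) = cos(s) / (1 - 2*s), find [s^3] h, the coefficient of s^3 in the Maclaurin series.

7

Multiply the numerator's expansion by the denominator's geometric series.
[s^0] = 1;  [s^1] = 2;  [s^2] = 7/2;  [s^3] = 7.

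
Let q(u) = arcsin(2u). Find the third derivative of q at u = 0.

From the series, [u^3] q = 4/3; multiply by 3! = 6 to get 8.

8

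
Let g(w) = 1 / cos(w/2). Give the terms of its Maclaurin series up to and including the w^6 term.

Write the quotient as an unknown series and match coefficients against numerator = denominator · series.
g(0) = 1
g′(0) = 0
g′′(0) = 1/4
g′′′(0) = 0
g^(4)(0) = 5/16
g^(5)(0) = 0
g^(6)(0) = 61/64
The Taylor polynomial is Σ g^(k)(0)/k! · w^k.

61*w^6/46080 + 5*w^4/384 + w^2/8 + 1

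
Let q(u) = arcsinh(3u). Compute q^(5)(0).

2187

Apply the Taylor formula c_k = f^(k)(a)/k!.
From the series, [u^5] q = 729/40; multiply by 5! = 120 to get 2187.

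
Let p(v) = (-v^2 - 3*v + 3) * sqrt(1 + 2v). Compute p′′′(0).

Multiply each power in the prefactor through the base expansion.
The coefficient of v^3 in the expansion is 2, so p′′′(0) = 3! * (2) = 12.

12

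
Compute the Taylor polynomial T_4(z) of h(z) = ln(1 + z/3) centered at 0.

[z^0] = 0;  [z^1] = 1/3;  [z^2] = -1/18;  [z^3] = 1/81;  [z^4] = -1/324.

-z^4/324 + z^3/81 - z^2/18 + z/3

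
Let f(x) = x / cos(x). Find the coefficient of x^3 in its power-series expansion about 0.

Write the quotient as an unknown series and match coefficients against numerator = denominator · series.
f(0) = 0
f′(0) = 1
f′′(0) = 0
f′′′(0) = 3
Then c_k = f^(k)(0)/k! gives each Taylor coefficient.

1/2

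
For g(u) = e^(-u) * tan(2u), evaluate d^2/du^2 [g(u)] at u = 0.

-4

Take the Cauchy product of the two expansions.
From the series, [u^2] g = -2; multiply by 2! = 2 to get -4.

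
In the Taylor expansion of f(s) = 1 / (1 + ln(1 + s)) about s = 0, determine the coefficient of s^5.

Expand as Σ (-1)^k u^k with u equal to the inner function's series.
f(0) = 1
f′(0) = -1
f′′(0) = 3
f′′′(0) = -14
f^(4)(0) = 88
f^(5)(0) = -694
So c_5 = f^(5)(0)/5! = -347/60.

-347/60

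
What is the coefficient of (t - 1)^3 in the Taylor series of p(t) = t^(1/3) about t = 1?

5/81

p(1) = 1
p′(1) = 1/3
p′′(1) = -2/9
p′′′(1) = 10/27
So c_3 = p′′′(1)/3! = 5/81.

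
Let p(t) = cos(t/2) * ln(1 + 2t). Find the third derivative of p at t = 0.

Multiply the two series term by term and collect like powers.
The coefficient of t^3 in the expansion is 29/12, so p′′′(0) = 3! * (29/12) = 29/2.

29/2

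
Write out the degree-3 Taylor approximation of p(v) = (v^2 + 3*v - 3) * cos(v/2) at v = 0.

Multiply each power in the prefactor through the base expansion.
p(0) = -3
p′(0) = 3
p′′(0) = 11/4
p′′′(0) = -9/4

-3*v^3/8 + 11*v^2/8 + 3*v - 3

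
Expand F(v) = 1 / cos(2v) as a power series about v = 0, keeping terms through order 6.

Write the quotient as an unknown series and match coefficients against numerator = denominator · series.
F(0) = 1
F′(0) = 0
F′′(0) = 4
F′′′(0) = 0
F^(4)(0) = 80
F^(5)(0) = 0
F^(6)(0) = 3904

244*v^6/45 + 10*v^4/3 + 2*v^2 + 1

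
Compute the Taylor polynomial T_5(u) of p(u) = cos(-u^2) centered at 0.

[u^0] = 1;  [u^1] = 0;  [u^2] = 0;  [u^3] = 0;  [u^4] = -1/2;  [u^5] = 0.

1 - u^4/2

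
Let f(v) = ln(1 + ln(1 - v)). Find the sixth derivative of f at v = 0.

-1834

Compose series: expand the inner function first, then feed it into the outer expansion.
From the series, [v^6] f = -917/360; multiply by 6! = 720 to get -1834.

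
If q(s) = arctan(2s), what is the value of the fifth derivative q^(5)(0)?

768

From the series, [s^5] q = 32/5; multiply by 5! = 120 to get 768.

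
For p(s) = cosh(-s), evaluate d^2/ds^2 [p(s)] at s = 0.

From the series, [s^2] p = 1/2; multiply by 2! = 2 to get 1.

1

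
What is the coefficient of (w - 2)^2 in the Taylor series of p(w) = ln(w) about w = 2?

-1/8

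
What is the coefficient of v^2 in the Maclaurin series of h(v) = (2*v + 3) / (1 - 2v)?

16

Shift and add copies of the series according to the polynomial's terms.
h(0) = 3
h′(0) = 8
h′′(0) = 32
So c_2 = h′′(0)/2! = 16.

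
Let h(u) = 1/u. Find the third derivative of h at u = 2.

-3/8

Differentiate repeatedly and evaluate at the center.
From the series, [(u - 2)^3] h = -1/16; multiply by 3! = 6 to get -3/8.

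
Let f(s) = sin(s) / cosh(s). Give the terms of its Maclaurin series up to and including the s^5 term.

Write the quotient as an unknown series and match coefficients against numerator = denominator · series.

3*s^5/10 - 2*s^3/3 + s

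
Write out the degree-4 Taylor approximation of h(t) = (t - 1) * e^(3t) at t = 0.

9*t^4/8 - 3*t^2/2 - 2*t - 1

Shift and add copies of the series according to the polynomial's terms.
h(0) = -1
h′(0) = -2
h′′(0) = -3
h′′′(0) = 0
h^(4)(0) = 27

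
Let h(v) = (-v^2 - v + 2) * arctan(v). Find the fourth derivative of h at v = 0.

8

Distribute the polynomial across the series and collect like powers.
The coefficient of v^4 in the expansion is 1/3, so h^(4)(0) = 4! * (1/3) = 8.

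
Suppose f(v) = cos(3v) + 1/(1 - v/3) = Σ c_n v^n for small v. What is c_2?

Combine the two series term by term.
[v^0] = 2;  [v^1] = 1/3;  [v^2] = -79/18.
So c_2 = f′′(0)/2! = -79/18.

-79/18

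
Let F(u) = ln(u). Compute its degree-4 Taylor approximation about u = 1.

-(u - 1)^4/4 + (u - 1)^3/3 - (u - 1)^2/2 + (u - 1)

[(u - 1)^0] = 0;  [(u - 1)^1] = 1;  [(u - 1)^2] = -1/2;  [(u - 1)^3] = 1/3;  [(u - 1)^4] = -1/4.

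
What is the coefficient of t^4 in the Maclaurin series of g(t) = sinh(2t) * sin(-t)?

Take the Cauchy product of the two expansions.
[t^0] = 0;  [t^1] = 0;  [t^2] = -2;  [t^3] = 0;  [t^4] = -1.
So c_4 = g^(4)(0)/4! = -1.

-1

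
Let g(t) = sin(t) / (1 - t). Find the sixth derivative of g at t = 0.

Multiply the two series term by term and collect like powers.
From the series, [t^6] g = 101/120; multiply by 6! = 720 to get 606.

606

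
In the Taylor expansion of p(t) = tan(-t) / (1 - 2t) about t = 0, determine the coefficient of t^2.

Multiply the two series term by term and collect like powers.
p(0) = 0
p′(0) = -1
p′′(0) = -4
So c_2 = p′′(0)/2! = -2.

-2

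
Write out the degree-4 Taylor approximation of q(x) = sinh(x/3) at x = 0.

x^3/162 + x/3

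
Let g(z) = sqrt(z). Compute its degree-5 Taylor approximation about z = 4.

Differentiate repeatedly and evaluate at the center.
g(4) = 2
g′(4) = 1/4
g′′(4) = -1/32
g′′′(4) = 3/256
g^(4)(4) = -15/2048
g^(5)(4) = 105/16384

7*(z - 4)^5/131072 - 5*(z - 4)^4/16384 + (z - 4)^3/512 - (z - 4)^2/64 + (z - 4)/4 + 2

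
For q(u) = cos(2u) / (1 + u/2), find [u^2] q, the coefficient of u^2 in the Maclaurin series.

-7/4

Take the Cauchy product of the two expansions.
q(0) = 1
q′(0) = -1/2
q′′(0) = -7/2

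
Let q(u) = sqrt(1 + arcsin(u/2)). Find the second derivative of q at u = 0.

-1/16

Plug the Maclaurin series of the inner function into that of the outer and collect terms.
The coefficient of u^2 in the expansion is -1/32, so q′′(0) = 2! * (-1/32) = -1/16.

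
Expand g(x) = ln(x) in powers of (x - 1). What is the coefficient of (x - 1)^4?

Apply the Taylor formula c_k = f^(k)(a)/k!.
[(x - 1)^0] = 0;  [(x - 1)^1] = 1;  [(x - 1)^2] = -1/2;  [(x - 1)^3] = 1/3;  [(x - 1)^4] = -1/4.
So c_4 = g^(4)(1)/4! = -1/4.

-1/4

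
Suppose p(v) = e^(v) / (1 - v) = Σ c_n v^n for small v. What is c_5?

Write out both Maclaurin series and multiply, keeping only the needed powers.
p(0) = 1
p′(0) = 2
p′′(0) = 5
p′′′(0) = 16
p^(4)(0) = 65
p^(5)(0) = 326

163/60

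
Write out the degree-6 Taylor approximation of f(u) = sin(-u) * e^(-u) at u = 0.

Write out both Maclaurin series and multiply, keeping only the needed powers.
f(0) = 0
f′(0) = -1
f′′(0) = 2
f′′′(0) = -2
f^(4)(0) = 0
f^(5)(0) = 4
f^(6)(0) = -8
The Taylor polynomial is Σ f^(k)(0)/k! · u^k.

-u^6/90 + u^5/30 - u^3/3 + u^2 - u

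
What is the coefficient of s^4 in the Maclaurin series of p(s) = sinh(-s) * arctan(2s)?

Multiply the two series term by term and collect like powers.
p(0) = 0
p′(0) = 0
p′′(0) = -4
p′′′(0) = 0
p^(4)(0) = 56
Then c_k = p^(k)(0)/k! gives each Taylor coefficient.

7/3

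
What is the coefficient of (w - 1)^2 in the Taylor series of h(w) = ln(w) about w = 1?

Differentiate repeatedly and evaluate at the center.
h(1) = 0
h′(1) = 1
h′′(1) = -1

-1/2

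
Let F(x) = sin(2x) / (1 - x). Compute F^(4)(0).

Expand 1/(denominator) as a geometric series and multiply by the numerator's series.
From the series, [x^4] F = 2/3; multiply by 4! = 24 to get 16.

16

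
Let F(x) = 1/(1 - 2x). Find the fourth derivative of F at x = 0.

384

From the series, [x^4] F = 16; multiply by 4! = 24 to get 384.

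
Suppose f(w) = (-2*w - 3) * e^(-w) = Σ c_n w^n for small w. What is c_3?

-1/2

Shift and add copies of the series according to the polynomial's terms.
f(0) = -3
f′(0) = 1
f′′(0) = 1
f′′′(0) = -3
The Taylor polynomial is Σ f^(k)(0)/k! · w^k.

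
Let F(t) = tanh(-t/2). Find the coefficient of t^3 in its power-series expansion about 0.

1/24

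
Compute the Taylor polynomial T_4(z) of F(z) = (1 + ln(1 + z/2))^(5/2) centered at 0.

Let u equal the inner series; expand the outer function in u and truncate.
F(0) = 1
F′(0) = 5/4
F′′(0) = 5/16
F′′′(0) = -35/64
F^(4)(0) = 225/256

75*z^4/2048 - 35*z^3/384 + 5*z^2/32 + 5*z/4 + 1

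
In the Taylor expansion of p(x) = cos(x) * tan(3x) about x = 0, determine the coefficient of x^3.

Take the Cauchy product of the two expansions.
p(0) = 0
p′(0) = 3
p′′(0) = 0
p′′′(0) = 45

15/2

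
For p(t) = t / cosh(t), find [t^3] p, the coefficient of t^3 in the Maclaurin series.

-1/2

Divide the numerator series by the denominator series (power-series long division).
p(0) = 0
p′(0) = 1
p′′(0) = 0
p′′′(0) = -3
So c_3 = p′′′(0)/3! = -1/2.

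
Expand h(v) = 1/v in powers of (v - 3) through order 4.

(v - 3)^4/243 - (v - 3)^3/81 + (v - 3)^2/27 - (v - 3)/9 + 1/3

[(v - 3)^0] = 1/3;  [(v - 3)^1] = -1/9;  [(v - 3)^2] = 1/27;  [(v - 3)^3] = -1/81;  [(v - 3)^4] = 1/243.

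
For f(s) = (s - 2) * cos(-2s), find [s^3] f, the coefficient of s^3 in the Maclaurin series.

Distribute the polynomial across the series and collect like powers.
So c_3 = f′′′(0)/3! = -2.

-2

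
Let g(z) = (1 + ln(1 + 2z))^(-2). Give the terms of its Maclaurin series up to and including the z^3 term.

Plug the Maclaurin series of the inner function into that of the outer and collect terms.
g(0) = 1
g′(0) = -4
g′′(0) = 32
g′′′(0) = -368
Dividing each by k! gives the coefficients c_0, ..., c_3.

-184*z^3/3 + 16*z^2 - 4*z + 1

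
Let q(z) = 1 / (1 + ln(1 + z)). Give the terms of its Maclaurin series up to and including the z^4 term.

11*z^4/3 - 7*z^3/3 + 3*z^2/2 - z + 1

Expand as Σ (-1)^k u^k with u equal to the inner function's series.
q(0) = 1
q′(0) = -1
q′′(0) = 3
q′′′(0) = -14
q^(4)(0) = 88
The Taylor polynomial is Σ q^(k)(0)/k! · z^k.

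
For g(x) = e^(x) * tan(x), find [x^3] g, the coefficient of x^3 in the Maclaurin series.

5/6

Multiply the two series term by term and collect like powers.
[x^0] = 0;  [x^1] = 1;  [x^2] = 1;  [x^3] = 5/6.
So c_3 = g′′′(0)/3! = 5/6.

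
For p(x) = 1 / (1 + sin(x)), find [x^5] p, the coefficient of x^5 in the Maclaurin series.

Use the geometric series for the reciprocal, then substitute.
p(0) = 1
p′(0) = -1
p′′(0) = 2
p′′′(0) = -5
p^(4)(0) = 16
p^(5)(0) = -61

-61/120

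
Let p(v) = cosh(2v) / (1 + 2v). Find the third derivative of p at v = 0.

-72

Write out both Maclaurin series and multiply, keeping only the needed powers.
From the series, [v^3] p = -12; multiply by 3! = 6 to get -72.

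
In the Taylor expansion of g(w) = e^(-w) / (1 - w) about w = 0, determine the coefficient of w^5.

Take the Cauchy product of the two expansions.
[w^0] = 1;  [w^1] = 0;  [w^2] = 1/2;  [w^3] = 1/3;  [w^4] = 3/8;  [w^5] = 11/30.
So c_5 = g^(5)(0)/5! = 11/30.

11/30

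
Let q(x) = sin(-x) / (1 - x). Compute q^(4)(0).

Multiply the numerator's expansion by the denominator's geometric series.
The coefficient of x^4 in the expansion is -5/6, so q^(4)(0) = 4! * (-5/6) = -20.

-20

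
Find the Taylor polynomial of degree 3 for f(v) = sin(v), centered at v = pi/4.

-sqrt(2)*(v - pi/4)^3/12 - sqrt(2)*(v - pi/4)^2/4 + sqrt(2)*(v - pi/4)/2 + sqrt(2)/2

f(pi/4) = sqrt(2)/2
f′(pi/4) = sqrt(2)/2
f′′(pi/4) = -sqrt(2)/2
f′′′(pi/4) = -sqrt(2)/2
Dividing each by k! gives the coefficients c_0, ..., c_3.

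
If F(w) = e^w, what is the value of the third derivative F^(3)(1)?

e

The coefficient of (w - 1)^3 in the expansion is e/6, so F′′′(1) = 3! * (e/6) = e.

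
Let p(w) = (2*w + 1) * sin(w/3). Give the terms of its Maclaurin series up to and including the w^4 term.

Shift and add copies of the series according to the polynomial's terms.
p(0) = 0
p′(0) = 1/3
p′′(0) = 4/3
p′′′(0) = -1/27
p^(4)(0) = -8/27

-w^4/81 - w^3/162 + 2*w^2/3 + w/3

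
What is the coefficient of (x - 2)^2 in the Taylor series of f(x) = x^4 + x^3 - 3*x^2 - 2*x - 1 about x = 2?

[(x - 2)^0] = 7;  [(x - 2)^1] = 30;  [(x - 2)^2] = 27.
So c_2 = f′′(2)/2! = 27.

27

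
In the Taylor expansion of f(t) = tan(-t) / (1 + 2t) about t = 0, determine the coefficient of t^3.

-13/3

Take the Cauchy product of the two expansions.
[t^0] = 0;  [t^1] = -1;  [t^2] = 2;  [t^3] = -13/3.
So c_3 = f′′′(0)/3! = -13/3.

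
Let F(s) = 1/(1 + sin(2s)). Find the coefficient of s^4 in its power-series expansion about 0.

Substitute the inner expansion into the outer series and collect powers.
F(0) = 1
F′(0) = -2
F′′(0) = 8
F′′′(0) = -40
F^(4)(0) = 256
Dividing each by k! gives the coefficients c_0, ..., c_4.

32/3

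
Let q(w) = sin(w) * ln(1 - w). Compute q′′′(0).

Expand each factor separately, then convolve coefficients.
The coefficient of w^3 in the expansion is -1/2, so q′′′(0) = 3! * (-1/2) = -3.

-3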